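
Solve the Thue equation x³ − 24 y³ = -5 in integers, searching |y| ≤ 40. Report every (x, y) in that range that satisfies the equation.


The equation is x³ - 24y³ = -5. For fixed y, x³ = 24·y³ − 5, so a solution requires the RHS to be a perfect cube.
Strategy: iterate y from -40 to 40, compute RHS = 24·y³ − 5, and check whether it is a (positive or negative) perfect cube.
Check small values of y:
  y = 0: RHS = -5 is not a perfect cube.
  y = 1: RHS = 19 is not a perfect cube.
  y = -1: RHS = -29 is not a perfect cube.
  y = 2: RHS = 187 is not a perfect cube.
  y = -2: RHS = -197 is not a perfect cube.
  y = 3: RHS = 643 is not a perfect cube.
  y = -3: RHS = -653 is not a perfect cube.
Continuing the search up to |y| = 40 finds no solutions either.
No (x, y) in the scanned range satisfies the equation.

No integer solutions with |y| ≤ 40.


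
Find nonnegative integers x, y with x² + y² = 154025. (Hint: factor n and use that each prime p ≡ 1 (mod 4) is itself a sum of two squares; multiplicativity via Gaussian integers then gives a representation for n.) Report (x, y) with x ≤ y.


Step 1: Factor n = 154025 = 5^2 · 61 · 101.
Step 2: Check the mod-4 condition on each prime factor: 5 ≡ 1 (mod 4), exponent 2; 61 ≡ 1 (mod 4), exponent 1; 101 ≡ 1 (mod 4), exponent 1.
All primes ≡ 3 (mod 4) appear to even exponent (or don't appear), so by the two-squares theorem n IS expressible as a sum of two squares.
Step 3: Build a representation. Group n = k² · m with k = 5 and m = 61 · 101 = 6161 (a product of primes ≡ 1 (mod 4)); a representation of m scales to one of n via (k·x)² + (k·y)² = k²(x² + y²). Each prime p ≡ 1 (mod 4) is itself a sum of two squares; find a² by testing p − a² for a perfect square:
  61: 61 − 1² = 60, 61 − 2² = 57, 61 − 3² = 52, 61 − 4² = 45, 61 − 5² = 36 = 6² ⇒ 61 = 5² + 6².
  101: 101 − 1² = 100 = 10² ⇒ 101 = 1² + 10².
  Combine using the Brahmagupta–Fibonacci identity (a² + b²)(c² + d²) = (ac − bd)² + (ad + bc)² = (ac + bd)² + (ad − bc)²:
  61 · 101 = 6161: from (5² + 6²)(1² + 10²), take (5·1 − 6·10, 5·10 + 6·1) = (5 − 60, 50 + 6) = (-55, 56); dropping signs (only squares matter) gives (55, 56); check 55² + 56² = 3025 + 3136 = 6161 ✓.
  Scale by k = 5: (5·55, 5·56) = (275, 280).
Step 4: Order so x ≤ y and verify: 275² + 280² = 75625 + 78400 = 154025 = n. ✓

n = 154025 = 275² + 280² (one valid representation with x ≤ y).


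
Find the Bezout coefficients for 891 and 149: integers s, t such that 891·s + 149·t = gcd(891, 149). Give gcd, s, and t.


Euclidean algorithm on (891, 149) — divide until remainder is 0:
  891 = 5 · 149 + 146
  149 = 1 · 146 + 3
  146 = 48 · 3 + 2
  3 = 1 · 2 + 1
  2 = 2 · 1 + 0
gcd(891, 149) = 1.
Track Bezout coefficients alongside the remainders: start with r₀ = 891 = a·1 + b·0 (s = 1, t = 0) and r₁ = 149 = a·0 + b·1 (s = 0, t = 1); each new remainder r_{k+1} = r_{k-1} − q_k·r_k inherits s_{k+1} = s_{k-1} − q_k·s_k, t_{k+1} = t_{k-1} − q_k·t_k, so r_k = a·s_k + b·t_k at every step:
  q = 5: r = 146, s = 1 − 5·0 = 1, t = 0 − 5·1 = -5  (check: 891·1 + 149·(-5) = 146)
  q = 1: r = 3, s = 0 − 1·1 = -1, t = 1 − 1·(-5) = 6  (check: 891·(-1) + 149·6 = 3)
  q = 48: r = 2, s = 1 − 48·(-1) = 49, t = -5 − 48·6 = -293  (check: 891·49 + 149·(-293) = 2)
  q = 1: r = 1, s = -1 − 1·49 = -50, t = 6 − 1·(-293) = 299  (check: 891·(-50) + 149·299 = 1)
The row with r = 1 (the gcd) gives the Bezout coefficients s = -50, t = 299.
Result: 891 · (-50) + 149 · (299) = 1.

gcd(891, 149) = 1; s = -50, t = 299 (check: 891·(-50) + 149·299 = 1).


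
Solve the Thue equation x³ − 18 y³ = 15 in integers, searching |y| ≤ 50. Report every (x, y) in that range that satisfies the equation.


The equation is x³ - 18y³ = 15. For fixed y, x³ = 18·y³ + 15, so a solution requires the RHS to be a perfect cube.
Strategy: iterate y from -50 to 50, compute RHS = 18·y³ + 15, and check whether it is a (positive or negative) perfect cube.
Check small values of y:
  y = 0: RHS = 15 is not a perfect cube.
  y = 1: RHS = 33 is not a perfect cube.
  y = -1: RHS = -3 is not a perfect cube.
  y = 2: RHS = 159 is not a perfect cube.
  y = -2: RHS = -129 is not a perfect cube.
  y = 3: RHS = 501 is not a perfect cube.
  y = -3: RHS = -471 is not a perfect cube.
Continuing the search up to |y| = 50 finds no solutions either.
No (x, y) in the scanned range satisfies the equation.

No integer solutions with |y| ≤ 50.


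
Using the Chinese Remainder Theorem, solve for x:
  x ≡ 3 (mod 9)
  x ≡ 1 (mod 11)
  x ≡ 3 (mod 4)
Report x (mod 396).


Moduli 9, 11, 4 are pairwise coprime; by CRT there is a unique solution modulo M = 9 · 11 · 4 = 396.
Solve pairwise, accumulating the modulus:
  Start with x ≡ 3 (mod 9).
  Combine with x ≡ 1 (mod 11): since gcd(9, 11) = 1, we get a unique residue mod 99.
    Write x = 3 + 9·t and substitute into x ≡ 1 (mod 11): 9·t ≡ 1 − 3 = -2 (mod 11).
    Reduce coefficients mod 11: 9·t ≡ 9 (mod 11).
    The inverse of 9 mod 11 is 5 (since 9·5 = 45 = 4·11 + 1), so t ≡ 5·9 = 45 ≡ 1 (mod 11).
    Then x = 3 + 9·1 = 12, valid modulo lcm(9, 11) = 99: x ≡ 12 (mod 99).
  Combine with x ≡ 3 (mod 4): since gcd(99, 4) = 1, we get a unique residue mod 396.
    Write x = 12 + 99·t and substitute into x ≡ 3 (mod 4): 99·t ≡ 3 − 12 = -9 (mod 4).
    Reduce coefficients mod 4: 3·t ≡ 3 (mod 4).
    The inverse of 3 mod 4 is 3 (since 3·3 = 9 = 2·4 + 1), so t ≡ 3·3 = 9 ≡ 1 (mod 4).
    Then x = 12 + 99·1 = 111, valid modulo lcm(99, 4) = 396: x ≡ 111 (mod 396).
Verify: 111 mod 9 = 3 ✓, 111 mod 11 = 1 ✓, 111 mod 4 = 3 ✓.

x ≡ 111 (mod 396).


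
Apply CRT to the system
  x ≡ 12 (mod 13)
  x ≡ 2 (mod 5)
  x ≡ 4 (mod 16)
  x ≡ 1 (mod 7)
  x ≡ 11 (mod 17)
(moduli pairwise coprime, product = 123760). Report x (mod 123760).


Product of moduli M = 13 · 5 · 16 · 7 · 17 = 123760.
Merge one congruence at a time:
  Start: x ≡ 12 (mod 13).
  Combine with x ≡ 2 (mod 5); new modulus lcm = 65.
    Write x = 12 + 13·t and substitute into x ≡ 2 (mod 5): 13·t ≡ 2 − 12 = -10 (mod 5).
    Reduce coefficients mod 5: 3·t ≡ 0 (mod 5).
    The inverse of 3 mod 5 is 2 (since 3·2 = 6 = 1·5 + 1), so t ≡ 2·0 = 0 ≡ 0 (mod 5).
    Then x = 12 + 13·0 = 12, valid modulo lcm(13, 5) = 65: x ≡ 12 (mod 65).
  Combine with x ≡ 4 (mod 16); new modulus lcm = 1040.
    Write x = 12 + 65·t and substitute into x ≡ 4 (mod 16): 65·t ≡ 4 − 12 = -8 (mod 16).
    Reduce coefficients mod 16: 1·t ≡ 8 (mod 16).
    So t ≡ 8 (mod 16).
    Then x = 12 + 65·8 = 532, valid modulo lcm(65, 16) = 1040: x ≡ 532 (mod 1040).
  Combine with x ≡ 1 (mod 7); new modulus lcm = 7280.
    Write x = 532 + 1040·t and substitute into x ≡ 1 (mod 7): 1040·t ≡ 1 − 532 = -531 (mod 7).
    Reduce coefficients mod 7: 4·t ≡ 1 (mod 7).
    The inverse of 4 mod 7 is 2 (since 4·2 = 8 = 1·7 + 1), so t ≡ 2·1 = 2 ≡ 2 (mod 7).
    Then x = 532 + 1040·2 = 2612, valid modulo lcm(1040, 7) = 7280: x ≡ 2612 (mod 7280).
  Combine with x ≡ 11 (mod 17); new modulus lcm = 123760.
    Write x = 2612 + 7280·t and substitute into x ≡ 11 (mod 17): 7280·t ≡ 11 − 2612 = -2601 (mod 17).
    Reduce coefficients mod 17: 4·t ≡ 0 (mod 17).
    The inverse of 4 mod 17 is 13 (since 4·13 = 52 = 3·17 + 1), so t ≡ 13·0 = 0 ≡ 0 (mod 17).
    Then x = 2612 + 7280·0 = 2612, valid modulo lcm(7280, 17) = 123760: x ≡ 2612 (mod 123760).
Verify against each original: 2612 mod 13 = 12, 2612 mod 5 = 2, 2612 mod 16 = 4, 2612 mod 7 = 1, 2612 mod 17 = 11.

x ≡ 2612 (mod 123760).


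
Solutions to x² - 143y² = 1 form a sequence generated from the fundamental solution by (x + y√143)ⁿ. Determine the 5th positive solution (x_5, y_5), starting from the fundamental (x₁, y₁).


Step 1: Find the fundamental solution (x₁, y₁) of x² - 143y² = 1.
  Expand √143 as a continued fraction. a₀ = ⌊√143⌋ = 11; iterate m_{k+1} = d_k·a_k − m_k, d_{k+1} = (143 − m_{k+1}²)/d_k, a_{k+1} = ⌊(a₀ + m_{k+1})/d_{k+1}⌋ (starting m₀ = 0, d₀ = 1), with convergents p_k = a_k·p_{k-1} + p_{k-2}, q_k = a_k·q_{k-1} + q_{k-2} (p₋₁ = 1, q₋₁ = 0):
  k = 0: a₀ = 11; p₀/q₀ = 11/1; p₀² − 143·q₀² = 121 − 143 = -22.
  k = 1: m = 11, d = 22, a = ⌊(11 + 11)/22⌋ = 1; p/q = (1·11 + 1)/(1·1 + 0) = 12/1; p² − 143·q² = 144 − 143 = 1.
  The first convergent with p² − 143·q² = 1 gives the fundamental solution (x₁, y₁) = (12, 1).
Step 2: Apply the recurrence (x_{n+1}, y_{n+1}) = (x₁x_n + 143y₁y_n, x₁y_n + y₁x_n) repeatedly.
  From (x_1, y_1) = (12, 1): x_2 = 12·12 + 143·1·1 = 287; y_2 = 12·1 + 1·12 = 24.
  From (x_2, y_2) = (287, 24): x_3 = 12·287 + 143·1·24 = 6876; y_3 = 12·24 + 1·287 = 575.
  From (x_3, y_3) = (6876, 575): x_4 = 12·6876 + 143·1·575 = 164737; y_4 = 12·575 + 1·6876 = 13776.
  From (x_4, y_4) = (164737, 13776): x_5 = 12·164737 + 143·1·13776 = 3946812; y_5 = 12·13776 + 1·164737 = 330049.
Step 3: Verify x_5² - 143·y_5² = 15577324963344 - 15577324963343 = 1 (should be 1). ✓

(x_1, y_1) = (12, 1); (x_5, y_5) = (3946812, 330049).


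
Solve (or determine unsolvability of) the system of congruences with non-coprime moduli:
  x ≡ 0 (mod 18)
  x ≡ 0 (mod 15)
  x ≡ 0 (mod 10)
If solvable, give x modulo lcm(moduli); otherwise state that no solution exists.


Moduli 18, 15, 10 are not pairwise coprime, so CRT works modulo lcm(m_i) when all pairwise compatibility conditions hold.
Pairwise compatibility: gcd(m_i, m_j) must divide a_i - a_j for every pair.
Merge one congruence at a time:
  Start: x ≡ 0 (mod 18).
  Combine with x ≡ 0 (mod 15): gcd(18, 15) = 3; 0 - 0 = 0, which IS divisible by 3, so compatible.
    Write x = 0 + 18·t and substitute into x ≡ 0 (mod 15): 18·t ≡ 0 − 0 = 0 (mod 15).
    Divide the congruence (and modulus) by g = 3: 6·t ≡ 0 (mod 5).
    Reduce coefficients mod 5: 1·t ≡ 0 (mod 5).
    So t ≡ 0 (mod 5).
    Then x = 0 + 18·0 = 0, valid modulo lcm(18, 15) = 90: x ≡ 0 (mod 90).
  Combine with x ≡ 0 (mod 10): gcd(90, 10) = 10; 0 - 0 = 0, which IS divisible by 10, so compatible.
    Write x = 0 + 90·t and substitute into x ≡ 0 (mod 10): 90·t ≡ 0 − 0 = 0 (mod 10).
    Divide the congruence (and modulus) by g = 10: 9·t ≡ 0 (mod 1).
    Modulo 1 every t works; take t = 0.
    Then x = 0 + 90·0 = 0, valid modulo lcm(90, 10) = 90: x ≡ 0 (mod 90).
Verify: 0 mod 18 = 0, 0 mod 15 = 0, 0 mod 10 = 0.

x ≡ 0 (mod 90).


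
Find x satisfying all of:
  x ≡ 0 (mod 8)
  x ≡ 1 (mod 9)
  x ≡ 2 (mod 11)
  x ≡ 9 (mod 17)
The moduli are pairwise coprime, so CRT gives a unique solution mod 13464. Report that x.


Product of moduli M = 8 · 9 · 11 · 17 = 13464.
Merge one congruence at a time:
  Start: x ≡ 0 (mod 8).
  Combine with x ≡ 1 (mod 9); new modulus lcm = 72.
    Write x = 0 + 8·t and substitute into x ≡ 1 (mod 9): 8·t ≡ 1 − 0 = 1 (mod 9).
    The inverse of 8 mod 9 is 8 (since 8·8 = 64 = 7·9 + 1), so t ≡ 8·1 = 8 ≡ 8 (mod 9).
    Then x = 0 + 8·8 = 64, valid modulo lcm(8, 9) = 72: x ≡ 64 (mod 72).
  Combine with x ≡ 2 (mod 11); new modulus lcm = 792.
    Write x = 64 + 72·t and substitute into x ≡ 2 (mod 11): 72·t ≡ 2 − 64 = -62 (mod 11).
    Reduce coefficients mod 11: 6·t ≡ 4 (mod 11).
    The inverse of 6 mod 11 is 2 (since 6·2 = 12 = 1·11 + 1), so t ≡ 2·4 = 8 ≡ 8 (mod 11).
    Then x = 64 + 72·8 = 640, valid modulo lcm(72, 11) = 792: x ≡ 640 (mod 792).
  Combine with x ≡ 9 (mod 17); new modulus lcm = 13464.
    Write x = 640 + 792·t and substitute into x ≡ 9 (mod 17): 792·t ≡ 9 − 640 = -631 (mod 17).
    Reduce coefficients mod 17: 10·t ≡ 15 (mod 17).
    The inverse of 10 mod 17 is 12 (since 10·12 = 120 = 7·17 + 1), so t ≡ 12·15 = 180 ≡ 10 (mod 17).
    Then x = 640 + 792·10 = 8560, valid modulo lcm(792, 17) = 13464: x ≡ 8560 (mod 13464).
Verify against each original: 8560 mod 8 = 0, 8560 mod 9 = 1, 8560 mod 11 = 2, 8560 mod 17 = 9.

x ≡ 8560 (mod 13464).


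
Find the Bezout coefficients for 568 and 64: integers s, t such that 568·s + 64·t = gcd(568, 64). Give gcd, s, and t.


Euclidean algorithm on (568, 64) — divide until remainder is 0:
  568 = 8 · 64 + 56
  64 = 1 · 56 + 8
  56 = 7 · 8 + 0
gcd(568, 64) = 8.
Track Bezout coefficients alongside the remainders: start with r₀ = 568 = a·1 + b·0 (s = 1, t = 0) and r₁ = 64 = a·0 + b·1 (s = 0, t = 1); each new remainder r_{k+1} = r_{k-1} − q_k·r_k inherits s_{k+1} = s_{k-1} − q_k·s_k, t_{k+1} = t_{k-1} − q_k·t_k, so r_k = a·s_k + b·t_k at every step:
  q = 8: r = 56, s = 1 − 8·0 = 1, t = 0 − 8·1 = -8  (check: 568·1 + 64·(-8) = 56)
  q = 1: r = 8, s = 0 − 1·1 = -1, t = 1 − 1·(-8) = 9  (check: 568·(-1) + 64·9 = 8)
The row with r = 8 (the gcd) gives the Bezout coefficients s = -1, t = 9.
Result: 568 · (-1) + 64 · (9) = 8.

gcd(568, 64) = 8; s = -1, t = 9 (check: 568·(-1) + 64·9 = 8).


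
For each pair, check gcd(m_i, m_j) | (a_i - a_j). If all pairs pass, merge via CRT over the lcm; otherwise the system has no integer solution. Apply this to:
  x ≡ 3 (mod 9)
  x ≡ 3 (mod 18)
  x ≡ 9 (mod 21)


Moduli 9, 18, 21 are not pairwise coprime, so CRT works modulo lcm(m_i) when all pairwise compatibility conditions hold.
Pairwise compatibility: gcd(m_i, m_j) must divide a_i - a_j for every pair.
Merge one congruence at a time:
  Start: x ≡ 3 (mod 9).
  Combine with x ≡ 3 (mod 18): gcd(9, 18) = 9; 3 - 3 = 0, which IS divisible by 9, so compatible.
    Write x = 3 + 9·t and substitute into x ≡ 3 (mod 18): 9·t ≡ 3 − 3 = 0 (mod 18).
    Divide the congruence (and modulus) by g = 9: 1·t ≡ 0 (mod 2).
    So t ≡ 0 (mod 2).
    Then x = 3 + 9·0 = 3, valid modulo lcm(9, 18) = 18: x ≡ 3 (mod 18).
  Combine with x ≡ 9 (mod 21): gcd(18, 21) = 3; 9 - 3 = 6, which IS divisible by 3, so compatible.
    Write x = 3 + 18·t and substitute into x ≡ 9 (mod 21): 18·t ≡ 9 − 3 = 6 (mod 21).
    Divide the congruence (and modulus) by g = 3: 6·t ≡ 2 (mod 7).
    The inverse of 6 mod 7 is 6 (since 6·6 = 36 = 5·7 + 1), so t ≡ 6·2 = 12 ≡ 5 (mod 7).
    Then x = 3 + 18·5 = 93, valid modulo lcm(18, 21) = 126: x ≡ 93 (mod 126).
Verify: 93 mod 9 = 3, 93 mod 18 = 3, 93 mod 21 = 9.

x ≡ 93 (mod 126).


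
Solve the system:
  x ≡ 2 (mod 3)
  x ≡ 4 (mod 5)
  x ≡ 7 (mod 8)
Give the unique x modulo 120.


Moduli 3, 5, 8 are pairwise coprime; by CRT there is a unique solution modulo M = 3 · 5 · 8 = 120.
Solve pairwise, accumulating the modulus:
  Start with x ≡ 2 (mod 3).
  Combine with x ≡ 4 (mod 5): since gcd(3, 5) = 1, we get a unique residue mod 15.
    Write x = 2 + 3·t and substitute into x ≡ 4 (mod 5): 3·t ≡ 4 − 2 = 2 (mod 5).
    The inverse of 3 mod 5 is 2 (since 3·2 = 6 = 1·5 + 1), so t ≡ 2·2 = 4 ≡ 4 (mod 5).
    Then x = 2 + 3·4 = 14, valid modulo lcm(3, 5) = 15: x ≡ 14 (mod 15).
  Combine with x ≡ 7 (mod 8): since gcd(15, 8) = 1, we get a unique residue mod 120.
    Write x = 14 + 15·t and substitute into x ≡ 7 (mod 8): 15·t ≡ 7 − 14 = -7 (mod 8).
    Reduce coefficients mod 8: 7·t ≡ 1 (mod 8).
    The inverse of 7 mod 8 is 7 (since 7·7 = 49 = 6·8 + 1), so t ≡ 7·1 = 7 ≡ 7 (mod 8).
    Then x = 14 + 15·7 = 119, valid modulo lcm(15, 8) = 120: x ≡ 119 (mod 120).
Verify: 119 mod 3 = 2 ✓, 119 mod 5 = 4 ✓, 119 mod 8 = 7 ✓.

x ≡ 119 (mod 120).


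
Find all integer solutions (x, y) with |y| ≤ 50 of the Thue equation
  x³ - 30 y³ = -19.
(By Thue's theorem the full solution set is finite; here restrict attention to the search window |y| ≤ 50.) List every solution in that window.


The equation is x³ - 30y³ = -19. For fixed y, x³ = 30·y³ − 19, so a solution requires the RHS to be a perfect cube.
Strategy: iterate y from -50 to 50, compute RHS = 30·y³ − 19, and check whether it is a (positive or negative) perfect cube.
Check small values of y:
  y = 0: RHS = -19 is not a perfect cube.
  y = 1: RHS = 11 is not a perfect cube.
  y = -1: RHS = -49 is not a perfect cube.
  y = 2: RHS = 221 is not a perfect cube.
  y = -2: RHS = -259 is not a perfect cube.
  y = 3: RHS = 791 is not a perfect cube.
  y = -3: RHS = -829 is not a perfect cube.
Continuing the search up to |y| = 50 finds no solutions either.
No (x, y) in the scanned range satisfies the equation.

No integer solutions with |y| ≤ 50.


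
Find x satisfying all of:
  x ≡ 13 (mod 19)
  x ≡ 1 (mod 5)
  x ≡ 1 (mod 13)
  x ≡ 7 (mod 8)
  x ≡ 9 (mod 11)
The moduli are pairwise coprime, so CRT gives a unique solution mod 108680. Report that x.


Product of moduli M = 19 · 5 · 13 · 8 · 11 = 108680.
Merge one congruence at a time:
  Start: x ≡ 13 (mod 19).
  Combine with x ≡ 1 (mod 5); new modulus lcm = 95.
    Write x = 13 + 19·t and substitute into x ≡ 1 (mod 5): 19·t ≡ 1 − 13 = -12 (mod 5).
    Reduce coefficients mod 5: 4·t ≡ 3 (mod 5).
    The inverse of 4 mod 5 is 4 (since 4·4 = 16 = 3·5 + 1), so t ≡ 4·3 = 12 ≡ 2 (mod 5).
    Then x = 13 + 19·2 = 51, valid modulo lcm(19, 5) = 95: x ≡ 51 (mod 95).
  Combine with x ≡ 1 (mod 13); new modulus lcm = 1235.
    Write x = 51 + 95·t and substitute into x ≡ 1 (mod 13): 95·t ≡ 1 − 51 = -50 (mod 13).
    Reduce coefficients mod 13: 4·t ≡ 2 (mod 13).
    The inverse of 4 mod 13 is 10 (since 4·10 = 40 = 3·13 + 1), so t ≡ 10·2 = 20 ≡ 7 (mod 13).
    Then x = 51 + 95·7 = 716, valid modulo lcm(95, 13) = 1235: x ≡ 716 (mod 1235).
  Combine with x ≡ 7 (mod 8); new modulus lcm = 9880.
    Write x = 716 + 1235·t and substitute into x ≡ 7 (mod 8): 1235·t ≡ 7 − 716 = -709 (mod 8).
    Reduce coefficients mod 8: 3·t ≡ 3 (mod 8).
    The inverse of 3 mod 8 is 3 (since 3·3 = 9 = 1·8 + 1), so t ≡ 3·3 = 9 ≡ 1 (mod 8).
    Then x = 716 + 1235·1 = 1951, valid modulo lcm(1235, 8) = 9880: x ≡ 1951 (mod 9880).
  Combine with x ≡ 9 (mod 11); new modulus lcm = 108680.
    Write x = 1951 + 9880·t and substitute into x ≡ 9 (mod 11): 9880·t ≡ 9 − 1951 = -1942 (mod 11).
    Reduce coefficients mod 11: 2·t ≡ 5 (mod 11).
    The inverse of 2 mod 11 is 6 (since 2·6 = 12 = 1·11 + 1), so t ≡ 6·5 = 30 ≡ 8 (mod 11).
    Then x = 1951 + 9880·8 = 80991, valid modulo lcm(9880, 11) = 108680: x ≡ 80991 (mod 108680).
Verify against each original: 80991 mod 19 = 13, 80991 mod 5 = 1, 80991 mod 13 = 1, 80991 mod 8 = 7, 80991 mod 11 = 9.

x ≡ 80991 (mod 108680).


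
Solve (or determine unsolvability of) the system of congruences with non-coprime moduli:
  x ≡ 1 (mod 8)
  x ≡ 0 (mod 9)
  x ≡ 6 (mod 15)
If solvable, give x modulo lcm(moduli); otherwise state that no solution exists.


Moduli 8, 9, 15 are not pairwise coprime, so CRT works modulo lcm(m_i) when all pairwise compatibility conditions hold.
Pairwise compatibility: gcd(m_i, m_j) must divide a_i - a_j for every pair.
Merge one congruence at a time:
  Start: x ≡ 1 (mod 8).
  Combine with x ≡ 0 (mod 9): gcd(8, 9) = 1; 0 - 1 = -1, which IS divisible by 1, so compatible.
    Write x = 1 + 8·t and substitute into x ≡ 0 (mod 9): 8·t ≡ 0 − 1 = -1 (mod 9).
    Reduce coefficients mod 9: 8·t ≡ 8 (mod 9).
    The inverse of 8 mod 9 is 8 (since 8·8 = 64 = 7·9 + 1), so t ≡ 8·8 = 64 ≡ 1 (mod 9).
    Then x = 1 + 8·1 = 9, valid modulo lcm(8, 9) = 72: x ≡ 9 (mod 72).
  Combine with x ≡ 6 (mod 15): gcd(72, 15) = 3; 6 - 9 = -3, which IS divisible by 3, so compatible.
    Write x = 9 + 72·t and substitute into x ≡ 6 (mod 15): 72·t ≡ 6 − 9 = -3 (mod 15).
    Divide the congruence (and modulus) by g = 3: 24·t ≡ -1 (mod 5).
    Reduce coefficients mod 5: 4·t ≡ 4 (mod 5).
    The inverse of 4 mod 5 is 4 (since 4·4 = 16 = 3·5 + 1), so t ≡ 4·4 = 16 ≡ 1 (mod 5).
    Then x = 9 + 72·1 = 81, valid modulo lcm(72, 15) = 360: x ≡ 81 (mod 360).
Verify: 81 mod 8 = 1, 81 mod 9 = 0, 81 mod 15 = 6.

x ≡ 81 (mod 360).


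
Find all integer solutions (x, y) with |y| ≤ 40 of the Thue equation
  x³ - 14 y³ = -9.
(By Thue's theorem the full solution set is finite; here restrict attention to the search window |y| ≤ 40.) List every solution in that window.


The equation is x³ - 14y³ = -9. For fixed y, x³ = 14·y³ − 9, so a solution requires the RHS to be a perfect cube.
Strategy: iterate y from -40 to 40, compute RHS = 14·y³ − 9, and check whether it is a (positive or negative) perfect cube.
Check small values of y:
  y = 0: RHS = -9 is not a perfect cube.
  y = 1: RHS = 5 is not a perfect cube.
  y = -1: RHS = -23 is not a perfect cube.
  y = 2: RHS = 103 is not a perfect cube.
  y = -2: RHS = -121 is not a perfect cube.
  y = 3: RHS = 369 is not a perfect cube.
  y = -3: RHS = -387 is not a perfect cube.
Continuing the search up to |y| = 40 finds no solutions either.
No (x, y) in the scanned range satisfies the equation.

No integer solutions with |y| ≤ 40.


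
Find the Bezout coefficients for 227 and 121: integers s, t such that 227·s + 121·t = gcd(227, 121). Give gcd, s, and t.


Euclidean algorithm on (227, 121) — divide until remainder is 0:
  227 = 1 · 121 + 106
  121 = 1 · 106 + 15
  106 = 7 · 15 + 1
  15 = 15 · 1 + 0
gcd(227, 121) = 1.
Track Bezout coefficients alongside the remainders: start with r₀ = 227 = a·1 + b·0 (s = 1, t = 0) and r₁ = 121 = a·0 + b·1 (s = 0, t = 1); each new remainder r_{k+1} = r_{k-1} − q_k·r_k inherits s_{k+1} = s_{k-1} − q_k·s_k, t_{k+1} = t_{k-1} − q_k·t_k, so r_k = a·s_k + b·t_k at every step:
  q = 1: r = 106, s = 1 − 1·0 = 1, t = 0 − 1·1 = -1  (check: 227·1 + 121·(-1) = 106)
  q = 1: r = 15, s = 0 − 1·1 = -1, t = 1 − 1·(-1) = 2  (check: 227·(-1) + 121·2 = 15)
  q = 7: r = 1, s = 1 − 7·(-1) = 8, t = -1 − 7·2 = -15  (check: 227·8 + 121·(-15) = 1)
The row with r = 1 (the gcd) gives the Bezout coefficients s = 8, t = -15.
Result: 227 · (8) + 121 · (-15) = 1.

gcd(227, 121) = 1; s = 8, t = -15 (check: 227·8 + 121·(-15) = 1).


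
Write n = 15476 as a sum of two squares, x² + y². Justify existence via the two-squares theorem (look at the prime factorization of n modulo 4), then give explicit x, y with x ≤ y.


Step 1: Factor n = 15476 = 2^2 · 53 · 73.
Step 2: Check the mod-4 condition on each prime factor: 2 = 2 (special); 53 ≡ 1 (mod 4), exponent 1; 73 ≡ 1 (mod 4), exponent 1.
All primes ≡ 3 (mod 4) appear to even exponent (or don't appear), so by the two-squares theorem n IS expressible as a sum of two squares.
Step 3: Build a representation. Group n = k² · m with k = 2 and m = 53 · 73 = 3869 (a product of primes ≡ 1 (mod 4)); a representation of m scales to one of n via (k·x)² + (k·y)² = k²(x² + y²). Each prime p ≡ 1 (mod 4) is itself a sum of two squares; find a² by testing p − a² for a perfect square:
  53: 53 − 1² = 52, 53 − 2² = 49 = 7² ⇒ 53 = 2² + 7².
  73: 73 − 1² = 72, 73 − 2² = 69, 73 − 3² = 64 = 8² ⇒ 73 = 3² + 8².
  Combine using the Brahmagupta–Fibonacci identity (a² + b²)(c² + d²) = (ac − bd)² + (ad + bc)² = (ac + bd)² + (ad − bc)²:
  53 · 73 = 3869: from (2² + 7²)(3² + 8²), take (2·3 − 7·8, 2·8 + 7·3) = (6 − 56, 16 + 21) = (-50, 37); dropping signs (only squares matter) gives (50, 37); check 50² + 37² = 2500 + 1369 = 3869 ✓.
  Scale by k = 2: (2·50, 2·37) = (100, 74).
Step 4: Order so x ≤ y and verify: 74² + 100² = 5476 + 10000 = 15476 = n. ✓

n = 15476 = 74² + 100² (one valid representation with x ≤ y).


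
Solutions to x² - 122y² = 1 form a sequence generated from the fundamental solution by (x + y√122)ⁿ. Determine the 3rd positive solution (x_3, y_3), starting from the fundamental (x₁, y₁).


Step 1: Find the fundamental solution (x₁, y₁) of x² - 122y² = 1.
  Expand √122 as a continued fraction. a₀ = ⌊√122⌋ = 11; iterate m_{k+1} = d_k·a_k − m_k, d_{k+1} = (122 − m_{k+1}²)/d_k, a_{k+1} = ⌊(a₀ + m_{k+1})/d_{k+1}⌋ (starting m₀ = 0, d₀ = 1), with convergents p_k = a_k·p_{k-1} + p_{k-2}, q_k = a_k·q_{k-1} + q_{k-2} (p₋₁ = 1, q₋₁ = 0):
  k = 0: a₀ = 11; p₀/q₀ = 11/1; p₀² − 122·q₀² = 121 − 122 = -1.
  k = 1: m = 11, d = 1, a = ⌊(11 + 11)/1⌋ = 22; p/q = (22·11 + 1)/(22·1 + 0) = 243/22; p² − 122·q² = 59049 − 59048 = 1.
  The first convergent with p² − 122·q² = 1 gives the fundamental solution (x₁, y₁) = (243, 22).
Step 2: Apply the recurrence (x_{n+1}, y_{n+1}) = (x₁x_n + 122y₁y_n, x₁y_n + y₁x_n) repeatedly.
  From (x_1, y_1) = (243, 22): x_2 = 243·243 + 122·22·22 = 118097; y_2 = 243·22 + 22·243 = 10692.
  From (x_2, y_2) = (118097, 10692): x_3 = 243·118097 + 122·22·10692 = 57394899; y_3 = 243·10692 + 22·118097 = 5196290.
Step 3: Verify x_3² - 122·y_3² = 3294174431220201 - 3294174431220200 = 1 (should be 1). ✓

(x_1, y_1) = (243, 22); (x_3, y_3) = (57394899, 5196290).


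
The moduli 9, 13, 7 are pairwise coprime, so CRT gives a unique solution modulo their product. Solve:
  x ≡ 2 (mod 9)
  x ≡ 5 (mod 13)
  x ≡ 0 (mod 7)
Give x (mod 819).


Moduli 9, 13, 7 are pairwise coprime; by CRT there is a unique solution modulo M = 9 · 13 · 7 = 819.
Solve pairwise, accumulating the modulus:
  Start with x ≡ 2 (mod 9).
  Combine with x ≡ 5 (mod 13): since gcd(9, 13) = 1, we get a unique residue mod 117.
    Write x = 2 + 9·t and substitute into x ≡ 5 (mod 13): 9·t ≡ 5 − 2 = 3 (mod 13).
    The inverse of 9 mod 13 is 3 (since 9·3 = 27 = 2·13 + 1), so t ≡ 3·3 = 9 ≡ 9 (mod 13).
    Then x = 2 + 9·9 = 83, valid modulo lcm(9, 13) = 117: x ≡ 83 (mod 117).
  Combine with x ≡ 0 (mod 7): since gcd(117, 7) = 1, we get a unique residue mod 819.
    Write x = 83 + 117·t and substitute into x ≡ 0 (mod 7): 117·t ≡ 0 − 83 = -83 (mod 7).
    Reduce coefficients mod 7: 5·t ≡ 1 (mod 7).
    The inverse of 5 mod 7 is 3 (since 5·3 = 15 = 2·7 + 1), so t ≡ 3·1 = 3 ≡ 3 (mod 7).
    Then x = 83 + 117·3 = 434, valid modulo lcm(117, 7) = 819: x ≡ 434 (mod 819).
Verify: 434 mod 9 = 2 ✓, 434 mod 13 = 5 ✓, 434 mod 7 = 0 ✓.

x ≡ 434 (mod 819).


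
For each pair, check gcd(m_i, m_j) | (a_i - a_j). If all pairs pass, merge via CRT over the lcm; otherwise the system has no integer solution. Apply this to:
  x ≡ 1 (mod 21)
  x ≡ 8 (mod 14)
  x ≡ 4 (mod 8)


Moduli 21, 14, 8 are not pairwise coprime, so CRT works modulo lcm(m_i) when all pairwise compatibility conditions hold.
Pairwise compatibility: gcd(m_i, m_j) must divide a_i - a_j for every pair.
Merge one congruence at a time:
  Start: x ≡ 1 (mod 21).
  Combine with x ≡ 8 (mod 14): gcd(21, 14) = 7; 8 - 1 = 7, which IS divisible by 7, so compatible.
    Write x = 1 + 21·t and substitute into x ≡ 8 (mod 14): 21·t ≡ 8 − 1 = 7 (mod 14).
    Divide the congruence (and modulus) by g = 7: 3·t ≡ 1 (mod 2).
    Reduce coefficients mod 2: 1·t ≡ 1 (mod 2).
    So t ≡ 1 (mod 2).
    Then x = 1 + 21·1 = 22, valid modulo lcm(21, 14) = 42: x ≡ 22 (mod 42).
  Combine with x ≡ 4 (mod 8): gcd(42, 8) = 2; 4 - 22 = -18, which IS divisible by 2, so compatible.
    Write x = 22 + 42·t and substitute into x ≡ 4 (mod 8): 42·t ≡ 4 − 22 = -18 (mod 8).
    Divide the congruence (and modulus) by g = 2: 21·t ≡ -9 (mod 4).
    Reduce coefficients mod 4: 1·t ≡ 3 (mod 4).
    So t ≡ 3 (mod 4).
    Then x = 22 + 42·3 = 148, valid modulo lcm(42, 8) = 168: x ≡ 148 (mod 168).
Verify: 148 mod 21 = 1, 148 mod 14 = 8, 148 mod 8 = 4.

x ≡ 148 (mod 168).


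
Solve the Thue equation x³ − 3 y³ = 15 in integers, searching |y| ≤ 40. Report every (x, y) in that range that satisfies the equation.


The equation is x³ - 3y³ = 15. For fixed y, x³ = 3·y³ + 15, so a solution requires the RHS to be a perfect cube.
Strategy: iterate y from -40 to 40, compute RHS = 3·y³ + 15, and check whether it is a (positive or negative) perfect cube.
Check small values of y:
  y = 0: RHS = 15 is not a perfect cube.
  y = 1: RHS = 18 is not a perfect cube.
  y = -1: RHS = 12 is not a perfect cube.
  y = 2: RHS = 39 is not a perfect cube.
  y = -2: RHS = -9 is not a perfect cube.
  y = 3: RHS = 96 is not a perfect cube.
  y = -3: RHS = -66 is not a perfect cube.
Continuing the search up to |y| = 40 finds no solutions either.
No (x, y) in the scanned range satisfies the equation.

No integer solutions with |y| ≤ 40.


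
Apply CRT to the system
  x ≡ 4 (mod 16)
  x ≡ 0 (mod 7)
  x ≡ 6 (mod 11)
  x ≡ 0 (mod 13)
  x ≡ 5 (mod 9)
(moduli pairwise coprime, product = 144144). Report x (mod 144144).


Product of moduli M = 16 · 7 · 11 · 13 · 9 = 144144.
Merge one congruence at a time:
  Start: x ≡ 4 (mod 16).
  Combine with x ≡ 0 (mod 7); new modulus lcm = 112.
    Write x = 4 + 16·t and substitute into x ≡ 0 (mod 7): 16·t ≡ 0 − 4 = -4 (mod 7).
    Reduce coefficients mod 7: 2·t ≡ 3 (mod 7).
    The inverse of 2 mod 7 is 4 (since 2·4 = 8 = 1·7 + 1), so t ≡ 4·3 = 12 ≡ 5 (mod 7).
    Then x = 4 + 16·5 = 84, valid modulo lcm(16, 7) = 112: x ≡ 84 (mod 112).
  Combine with x ≡ 6 (mod 11); new modulus lcm = 1232.
    Write x = 84 + 112·t and substitute into x ≡ 6 (mod 11): 112·t ≡ 6 − 84 = -78 (mod 11).
    Reduce coefficients mod 11: 2·t ≡ 10 (mod 11).
    The inverse of 2 mod 11 is 6 (since 2·6 = 12 = 1·11 + 1), so t ≡ 6·10 = 60 ≡ 5 (mod 11).
    Then x = 84 + 112·5 = 644, valid modulo lcm(112, 11) = 1232: x ≡ 644 (mod 1232).
  Combine with x ≡ 0 (mod 13); new modulus lcm = 16016.
    Write x = 644 + 1232·t and substitute into x ≡ 0 (mod 13): 1232·t ≡ 0 − 644 = -644 (mod 13).
    Reduce coefficients mod 13: 10·t ≡ 6 (mod 13).
    The inverse of 10 mod 13 is 4 (since 10·4 = 40 = 3·13 + 1), so t ≡ 4·6 = 24 ≡ 11 (mod 13).
    Then x = 644 + 1232·11 = 14196, valid modulo lcm(1232, 13) = 16016: x ≡ 14196 (mod 16016).
  Combine with x ≡ 5 (mod 9); new modulus lcm = 144144.
    Write x = 14196 + 16016·t and substitute into x ≡ 5 (mod 9): 16016·t ≡ 5 − 14196 = -14191 (mod 9).
    Reduce coefficients mod 9: 5·t ≡ 2 (mod 9).
    The inverse of 5 mod 9 is 2 (since 5·2 = 10 = 1·9 + 1), so t ≡ 2·2 = 4 ≡ 4 (mod 9).
    Then x = 14196 + 16016·4 = 78260, valid modulo lcm(16016, 9) = 144144: x ≡ 78260 (mod 144144).
Verify against each original: 78260 mod 16 = 4, 78260 mod 7 = 0, 78260 mod 11 = 6, 78260 mod 13 = 0, 78260 mod 9 = 5.

x ≡ 78260 (mod 144144).


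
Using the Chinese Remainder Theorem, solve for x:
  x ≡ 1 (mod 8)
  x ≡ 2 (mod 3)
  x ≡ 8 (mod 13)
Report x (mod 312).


Moduli 8, 3, 13 are pairwise coprime; by CRT there is a unique solution modulo M = 8 · 3 · 13 = 312.
Solve pairwise, accumulating the modulus:
  Start with x ≡ 1 (mod 8).
  Combine with x ≡ 2 (mod 3): since gcd(8, 3) = 1, we get a unique residue mod 24.
    Write x = 1 + 8·t and substitute into x ≡ 2 (mod 3): 8·t ≡ 2 − 1 = 1 (mod 3).
    Reduce coefficients mod 3: 2·t ≡ 1 (mod 3).
    The inverse of 2 mod 3 is 2 (since 2·2 = 4 = 1·3 + 1), so t ≡ 2·1 = 2 ≡ 2 (mod 3).
    Then x = 1 + 8·2 = 17, valid modulo lcm(8, 3) = 24: x ≡ 17 (mod 24).
  Combine with x ≡ 8 (mod 13): since gcd(24, 13) = 1, we get a unique residue mod 312.
    Write x = 17 + 24·t and substitute into x ≡ 8 (mod 13): 24·t ≡ 8 − 17 = -9 (mod 13).
    Reduce coefficients mod 13: 11·t ≡ 4 (mod 13).
    The inverse of 11 mod 13 is 6 (since 11·6 = 66 = 5·13 + 1), so t ≡ 6·4 = 24 ≡ 11 (mod 13).
    Then x = 17 + 24·11 = 281, valid modulo lcm(24, 13) = 312: x ≡ 281 (mod 312).
Verify: 281 mod 8 = 1 ✓, 281 mod 3 = 2 ✓, 281 mod 13 = 8 ✓.

x ≡ 281 (mod 312).


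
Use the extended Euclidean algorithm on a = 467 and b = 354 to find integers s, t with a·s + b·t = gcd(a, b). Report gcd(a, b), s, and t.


Euclidean algorithm on (467, 354) — divide until remainder is 0:
  467 = 1 · 354 + 113
  354 = 3 · 113 + 15
  113 = 7 · 15 + 8
  15 = 1 · 8 + 7
  8 = 1 · 7 + 1
  7 = 7 · 1 + 0
gcd(467, 354) = 1.
Track Bezout coefficients alongside the remainders: start with r₀ = 467 = a·1 + b·0 (s = 1, t = 0) and r₁ = 354 = a·0 + b·1 (s = 0, t = 1); each new remainder r_{k+1} = r_{k-1} − q_k·r_k inherits s_{k+1} = s_{k-1} − q_k·s_k, t_{k+1} = t_{k-1} − q_k·t_k, so r_k = a·s_k + b·t_k at every step:
  q = 1: r = 113, s = 1 − 1·0 = 1, t = 0 − 1·1 = -1  (check: 467·1 + 354·(-1) = 113)
  q = 3: r = 15, s = 0 − 3·1 = -3, t = 1 − 3·(-1) = 4  (check: 467·(-3) + 354·4 = 15)
  q = 7: r = 8, s = 1 − 7·(-3) = 22, t = -1 − 7·4 = -29  (check: 467·22 + 354·(-29) = 8)
  q = 1: r = 7, s = -3 − 1·22 = -25, t = 4 − 1·(-29) = 33  (check: 467·(-25) + 354·33 = 7)
  q = 1: r = 1, s = 22 − 1·(-25) = 47, t = -29 − 1·33 = -62  (check: 467·47 + 354·(-62) = 1)
The row with r = 1 (the gcd) gives the Bezout coefficients s = 47, t = -62.
Result: 467 · (47) + 354 · (-62) = 1.

gcd(467, 354) = 1; s = 47, t = -62 (check: 467·47 + 354·(-62) = 1).


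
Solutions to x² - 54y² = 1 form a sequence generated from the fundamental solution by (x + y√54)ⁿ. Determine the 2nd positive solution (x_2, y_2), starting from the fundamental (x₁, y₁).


Step 1: Find the fundamental solution (x₁, y₁) of x² - 54y² = 1.
  Expand √54 as a continued fraction. a₀ = ⌊√54⌋ = 7; iterate m_{k+1} = d_k·a_k − m_k, d_{k+1} = (54 − m_{k+1}²)/d_k, a_{k+1} = ⌊(a₀ + m_{k+1})/d_{k+1}⌋ (starting m₀ = 0, d₀ = 1), with convergents p_k = a_k·p_{k-1} + p_{k-2}, q_k = a_k·q_{k-1} + q_{k-2} (p₋₁ = 1, q₋₁ = 0):
  k = 0: a₀ = 7; p₀/q₀ = 7/1; p₀² − 54·q₀² = 49 − 54 = -5.
  k = 1: m = 7, d = 5, a = ⌊(7 + 7)/5⌋ = 2; p/q = (2·7 + 1)/(2·1 + 0) = 15/2; p² − 54·q² = 225 − 216 = 9.
  k = 2: m = 3, d = 9, a = ⌊(7 + 3)/9⌋ = 1; p/q = (1·15 + 7)/(1·2 + 1) = 22/3; p² − 54·q² = 484 − 486 = -2.
  k = 3: m = 6, d = 2, a = ⌊(7 + 6)/2⌋ = 6; p/q = (6·22 + 15)/(6·3 + 2) = 147/20; p² − 54·q² = 21609 − 21600 = 9.
  k = 4: m = 6, d = 9, a = ⌊(7 + 6)/9⌋ = 1; p/q = (1·147 + 22)/(1·20 + 3) = 169/23; p² − 54·q² = 28561 − 28566 = -5.
  k = 5: m = 3, d = 5, a = ⌊(7 + 3)/5⌋ = 2; p/q = (2·169 + 147)/(2·23 + 20) = 485/66; p² − 54·q² = 235225 − 235224 = 1.
  The first convergent with p² − 54·q² = 1 gives the fundamental solution (x₁, y₁) = (485, 66).
Step 2: Apply the recurrence (x_{n+1}, y_{n+1}) = (x₁x_n + 54y₁y_n, x₁y_n + y₁x_n) repeatedly.
  From (x_1, y_1) = (485, 66): x_2 = 485·485 + 54·66·66 = 470449; y_2 = 485·66 + 66·485 = 64020.
Step 3: Verify x_2² - 54·y_2² = 221322261601 - 221322261600 = 1 (should be 1). ✓

(x_1, y_1) = (485, 66); (x_2, y_2) = (470449, 64020).


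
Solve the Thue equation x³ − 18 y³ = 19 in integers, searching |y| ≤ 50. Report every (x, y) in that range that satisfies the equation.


The equation is x³ - 18y³ = 19. For fixed y, x³ = 18·y³ + 19, so a solution requires the RHS to be a perfect cube.
Strategy: iterate y from -50 to 50, compute RHS = 18·y³ + 19, and check whether it is a (positive or negative) perfect cube.
Check small values of y:
  y = 0: RHS = 19 is not a perfect cube.
  y = 1: RHS = 37 is not a perfect cube.
  y = -1: RHS = 1 = (1)³ ⇒ x = 1 works.
  y = 2: RHS = 163 is not a perfect cube.
  y = -2: RHS = -125 = (-5)³ ⇒ x = -5 works.
  y = 3: RHS = 505 is not a perfect cube.
  y = -3: RHS = -467 is not a perfect cube.
Continuing the search up to |y| = 50 finds no further solutions beyond those listed.
Collected solutions: (1, -1), (-5, -2).

Solutions (with |y| ≤ 50): (1, -1), (-5, -2).


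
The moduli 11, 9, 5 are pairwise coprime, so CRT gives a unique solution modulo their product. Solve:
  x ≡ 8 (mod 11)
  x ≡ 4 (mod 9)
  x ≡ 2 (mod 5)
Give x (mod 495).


Moduli 11, 9, 5 are pairwise coprime; by CRT there is a unique solution modulo M = 11 · 9 · 5 = 495.
Solve pairwise, accumulating the modulus:
  Start with x ≡ 8 (mod 11).
  Combine with x ≡ 4 (mod 9): since gcd(11, 9) = 1, we get a unique residue mod 99.
    Write x = 8 + 11·t and substitute into x ≡ 4 (mod 9): 11·t ≡ 4 − 8 = -4 (mod 9).
    Reduce coefficients mod 9: 2·t ≡ 5 (mod 9).
    The inverse of 2 mod 9 is 5 (since 2·5 = 10 = 1·9 + 1), so t ≡ 5·5 = 25 ≡ 7 (mod 9).
    Then x = 8 + 11·7 = 85, valid modulo lcm(11, 9) = 99: x ≡ 85 (mod 99).
  Combine with x ≡ 2 (mod 5): since gcd(99, 5) = 1, we get a unique residue mod 495.
    Write x = 85 + 99·t and substitute into x ≡ 2 (mod 5): 99·t ≡ 2 − 85 = -83 (mod 5).
    Reduce coefficients mod 5: 4·t ≡ 2 (mod 5).
    The inverse of 4 mod 5 is 4 (since 4·4 = 16 = 3·5 + 1), so t ≡ 4·2 = 8 ≡ 3 (mod 5).
    Then x = 85 + 99·3 = 382, valid modulo lcm(99, 5) = 495: x ≡ 382 (mod 495).
Verify: 382 mod 11 = 8 ✓, 382 mod 9 = 4 ✓, 382 mod 5 = 2 ✓.

x ≡ 382 (mod 495).


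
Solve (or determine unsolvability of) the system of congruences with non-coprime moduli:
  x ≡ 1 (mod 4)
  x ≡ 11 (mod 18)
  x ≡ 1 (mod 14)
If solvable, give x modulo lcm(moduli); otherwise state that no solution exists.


Moduli 4, 18, 14 are not pairwise coprime, so CRT works modulo lcm(m_i) when all pairwise compatibility conditions hold.
Pairwise compatibility: gcd(m_i, m_j) must divide a_i - a_j for every pair.
Merge one congruence at a time:
  Start: x ≡ 1 (mod 4).
  Combine with x ≡ 11 (mod 18): gcd(4, 18) = 2; 11 - 1 = 10, which IS divisible by 2, so compatible.
    Write x = 1 + 4·t and substitute into x ≡ 11 (mod 18): 4·t ≡ 11 − 1 = 10 (mod 18).
    Divide the congruence (and modulus) by g = 2: 2·t ≡ 5 (mod 9).
    The inverse of 2 mod 9 is 5 (since 2·5 = 10 = 1·9 + 1), so t ≡ 5·5 = 25 ≡ 7 (mod 9).
    Then x = 1 + 4·7 = 29, valid modulo lcm(4, 18) = 36: x ≡ 29 (mod 36).
  Combine with x ≡ 1 (mod 14): gcd(36, 14) = 2; 1 - 29 = -28, which IS divisible by 2, so compatible.
    Write x = 29 + 36·t and substitute into x ≡ 1 (mod 14): 36·t ≡ 1 − 29 = -28 (mod 14).
    Divide the congruence (and modulus) by g = 2: 18·t ≡ -14 (mod 7).
    Reduce coefficients mod 7: 4·t ≡ 0 (mod 7).
    The inverse of 4 mod 7 is 2 (since 4·2 = 8 = 1·7 + 1), so t ≡ 2·0 = 0 ≡ 0 (mod 7).
    Then x = 29 + 36·0 = 29, valid modulo lcm(36, 14) = 252: x ≡ 29 (mod 252).
Verify: 29 mod 4 = 1, 29 mod 18 = 11, 29 mod 14 = 1.

x ≡ 29 (mod 252).


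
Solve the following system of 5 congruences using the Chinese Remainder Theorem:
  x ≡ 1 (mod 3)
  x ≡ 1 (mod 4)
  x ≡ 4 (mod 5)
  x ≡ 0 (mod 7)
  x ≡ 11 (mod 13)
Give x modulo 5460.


Product of moduli M = 3 · 4 · 5 · 7 · 13 = 5460.
Merge one congruence at a time:
  Start: x ≡ 1 (mod 3).
  Combine with x ≡ 1 (mod 4); new modulus lcm = 12.
    Write x = 1 + 3·t and substitute into x ≡ 1 (mod 4): 3·t ≡ 1 − 1 = 0 (mod 4).
    The inverse of 3 mod 4 is 3 (since 3·3 = 9 = 2·4 + 1), so t ≡ 3·0 = 0 ≡ 0 (mod 4).
    Then x = 1 + 3·0 = 1, valid modulo lcm(3, 4) = 12: x ≡ 1 (mod 12).
  Combine with x ≡ 4 (mod 5); new modulus lcm = 60.
    Write x = 1 + 12·t and substitute into x ≡ 4 (mod 5): 12·t ≡ 4 − 1 = 3 (mod 5).
    Reduce coefficients mod 5: 2·t ≡ 3 (mod 5).
    The inverse of 2 mod 5 is 3 (since 2·3 = 6 = 1·5 + 1), so t ≡ 3·3 = 9 ≡ 4 (mod 5).
    Then x = 1 + 12·4 = 49, valid modulo lcm(12, 5) = 60: x ≡ 49 (mod 60).
  Combine with x ≡ 0 (mod 7); new modulus lcm = 420.
    Write x = 49 + 60·t and substitute into x ≡ 0 (mod 7): 60·t ≡ 0 − 49 = -49 (mod 7).
    Reduce coefficients mod 7: 4·t ≡ 0 (mod 7).
    The inverse of 4 mod 7 is 2 (since 4·2 = 8 = 1·7 + 1), so t ≡ 2·0 = 0 ≡ 0 (mod 7).
    Then x = 49 + 60·0 = 49, valid modulo lcm(60, 7) = 420: x ≡ 49 (mod 420).
  Combine with x ≡ 11 (mod 13); new modulus lcm = 5460.
    Write x = 49 + 420·t and substitute into x ≡ 11 (mod 13): 420·t ≡ 11 − 49 = -38 (mod 13).
    Reduce coefficients mod 13: 4·t ≡ 1 (mod 13).
    The inverse of 4 mod 13 is 10 (since 4·10 = 40 = 3·13 + 1), so t ≡ 10·1 = 10 ≡ 10 (mod 13).
    Then x = 49 + 420·10 = 4249, valid modulo lcm(420, 13) = 5460: x ≡ 4249 (mod 5460).
Verify against each original: 4249 mod 3 = 1, 4249 mod 4 = 1, 4249 mod 5 = 4, 4249 mod 7 = 0, 4249 mod 13 = 11.

x ≡ 4249 (mod 5460).


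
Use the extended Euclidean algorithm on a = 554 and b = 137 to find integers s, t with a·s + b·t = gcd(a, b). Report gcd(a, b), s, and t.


Euclidean algorithm on (554, 137) — divide until remainder is 0:
  554 = 4 · 137 + 6
  137 = 22 · 6 + 5
  6 = 1 · 5 + 1
  5 = 5 · 1 + 0
gcd(554, 137) = 1.
Track Bezout coefficients alongside the remainders: start with r₀ = 554 = a·1 + b·0 (s = 1, t = 0) and r₁ = 137 = a·0 + b·1 (s = 0, t = 1); each new remainder r_{k+1} = r_{k-1} − q_k·r_k inherits s_{k+1} = s_{k-1} − q_k·s_k, t_{k+1} = t_{k-1} − q_k·t_k, so r_k = a·s_k + b·t_k at every step:
  q = 4: r = 6, s = 1 − 4·0 = 1, t = 0 − 4·1 = -4  (check: 554·1 + 137·(-4) = 6)
  q = 22: r = 5, s = 0 − 22·1 = -22, t = 1 − 22·(-4) = 89  (check: 554·(-22) + 137·89 = 5)
  q = 1: r = 1, s = 1 − 1·(-22) = 23, t = -4 − 1·89 = -93  (check: 554·23 + 137·(-93) = 1)
The row with r = 1 (the gcd) gives the Bezout coefficients s = 23, t = -93.
Result: 554 · (23) + 137 · (-93) = 1.

gcd(554, 137) = 1; s = 23, t = -93 (check: 554·23 + 137·(-93) = 1).
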